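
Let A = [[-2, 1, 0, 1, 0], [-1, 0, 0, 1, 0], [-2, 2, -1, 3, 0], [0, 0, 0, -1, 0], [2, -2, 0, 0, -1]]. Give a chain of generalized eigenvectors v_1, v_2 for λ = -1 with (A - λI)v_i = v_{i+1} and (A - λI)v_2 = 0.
We seek v_1 ∈ ker((A + I)^2) \ ker(A + I), then set v_{i+1} = (A + I) v_i.

One such chain is v_1 = [[0, 1, 0, 0, -2]]^T, v_2 = [[1, 1, 2, 0, -2]]^T. Check: (A + I) v_2 = [[0, 0, 0, 0, 0]]^T = 0.

v_1 = [[0, 1, 0, 0, -2]]^T, v_2 = [[1, 1, 2, 0, -2]]^T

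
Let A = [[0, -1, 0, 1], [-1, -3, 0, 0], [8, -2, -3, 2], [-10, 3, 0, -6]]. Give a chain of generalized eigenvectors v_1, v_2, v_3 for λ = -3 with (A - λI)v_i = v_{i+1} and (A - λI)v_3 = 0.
We seek v_1 ∈ ker((A + 3I)^3) \ ker((A + 3I)^2), then set v_{i+1} = (A + 3I) v_i.

One such chain is v_1 = [[0, 2, -1, 3]]^T, v_2 = [[1, 0, 2, -3]]^T, v_3 = [[0, -1, 2, -1]]^T. Check: (A + 3I) v_3 = [[0, 0, 0, 0]]^T = 0.

v_1 = [[0, 2, -1, 3]]^T, v_2 = [[1, 0, 2, -3]]^T, v_3 = [[0, -1, 2, -1]]^T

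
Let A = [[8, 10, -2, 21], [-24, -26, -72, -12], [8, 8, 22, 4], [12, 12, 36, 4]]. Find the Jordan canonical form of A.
The characteristic polynomial is det(xI - A) = (x - 6)^2(x + 2)^2, so the eigenvalues are -2 (algebraic multiplicity 2), 6 (algebraic multiplicity 2).

For λ = -2: rank(A + 2I) = 2. The eigenspace has dimension 4 - 2 = 2, so there are 2 Jordan blocks; the rank sequence gives block sizes [1, 1].

For λ = 6: rank(A - 6I) = 3, rank((A - 6I)^2) = 2. The eigenspace has dimension 4 - 3 = 1, so there is 1 Jordan block; the rank sequence gives block sizes [2].

Assembling the blocks gives the Jordan form J above.

J = [[-2, 0, 0, 0], [0, -2, 0, 0], [0, 0, 6, 1], [0, 0, 0, 6]]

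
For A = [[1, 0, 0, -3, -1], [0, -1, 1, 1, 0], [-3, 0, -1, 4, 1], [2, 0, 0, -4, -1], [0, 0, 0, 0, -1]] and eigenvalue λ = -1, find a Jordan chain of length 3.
We seek v_1 ∈ ker((A + I)^3) \ ker((A + I)^2), then set v_{i+1} = (A + I) v_i.

One such chain is v_1 = [[-1, -2, 1, 0, -2]]^T, v_2 = [[0, 1, 1, 0, 0]]^T, v_3 = [[0, 1, 0, 0, 0]]^T. Check: (A + I) v_3 = [[0, 0, 0, 0, 0]]^T = 0.

v_1 = [[-1, -2, 1, 0, -2]]^T, v_2 = [[0, 1, 1, 0, 0]]^T, v_3 = [[0, 1, 0, 0, 0]]^T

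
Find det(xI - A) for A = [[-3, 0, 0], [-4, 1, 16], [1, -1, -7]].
χ_A(x) = (x + 3)^3

xI - A = [[x + 3, 0, 0], [4, x - 1, -16], [-1, 1, x + 7]].

Expanding det(xI - A) along the first row:
det(xI - A) = + (x + 3)·det([[x - 1, -16], [1, x + 7]]) - (0)·det([[4, -16], [-1, x + 7]]) + (0)·det([[4, x - 1], [-1, 1]]).

Evaluating gives χ_A(x) = x^3 + 9x^2 + 27x + 27 = (x + 3)^3.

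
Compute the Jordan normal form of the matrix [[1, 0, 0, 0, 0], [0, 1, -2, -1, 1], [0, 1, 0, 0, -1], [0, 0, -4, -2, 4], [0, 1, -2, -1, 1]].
The characteristic polynomial is det(xI - A) = x^4(x - 1), so the eigenvalues are 0 (algebraic multiplicity 4), 1 (algebraic multiplicity 1).

For λ = 0: rank(A) = 3, rank(A^2) = 1. The eigenspace has dimension 5 - 3 = 2, so there are 2 Jordan blocks; the rank sequence gives block sizes [2, 2].

For λ = 1: algebraic multiplicity 1 gives one 1×1 block.

Assembling the blocks gives the Jordan form J above.

J = [[0, 1, 0, 0, 0], [0, 0, 0, 0, 0], [0, 0, 0, 1, 0], [0, 0, 0, 0, 0], [0, 0, 0, 0, 1]]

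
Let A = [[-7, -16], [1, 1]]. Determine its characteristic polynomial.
χ_A(x) = (x + 3)^2

xI - A = [[x + 7, 16], [-1, x - 1]].

Expanding det(xI - A) along the first row:
det(xI - A) = + (x + 7)·det([[x - 1]]) - (16)·det([[-1]]).

Evaluating gives χ_A(x) = x^2 + 6x + 9 = (x + 3)^2.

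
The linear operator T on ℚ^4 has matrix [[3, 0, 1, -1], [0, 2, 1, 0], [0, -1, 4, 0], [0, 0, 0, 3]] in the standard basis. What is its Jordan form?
J = [[3, 1, 0, 0], [0, 3, 1, 0], [0, 0, 3, 0], [0, 0, 0, 3]]

The characteristic polynomial is det(xI - A) = (x - 3)^4, so the eigenvalues are 3 (algebraic multiplicity 4).

For λ = 3: rank(A - 3I) = 2, rank((A - 3I)^2) = 1, rank((A - 3I)^3) = 0. The eigenspace has dimension 4 - 2 = 2, so there are 2 Jordan blocks; the rank sequence gives block sizes [3, 1].

Assembling the blocks gives the Jordan form J above.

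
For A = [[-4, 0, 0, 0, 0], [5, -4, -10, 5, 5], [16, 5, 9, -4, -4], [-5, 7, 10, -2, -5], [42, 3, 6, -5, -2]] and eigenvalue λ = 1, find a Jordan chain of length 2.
We seek v_1 ∈ ker((A - I)^2) \ ker(A - I), then set v_{i+1} = (A - I) v_i.

One such chain is v_1 = [[0, 1, 1, -1, 4]]^T, v_2 = [[0, 0, 1, 0, 2]]^T. Check: (A - I) v_2 = [[0, 0, 0, 0, 0]]^T = 0.

v_1 = [[0, 1, 1, -1, 4]]^T, v_2 = [[0, 0, 1, 0, 2]]^T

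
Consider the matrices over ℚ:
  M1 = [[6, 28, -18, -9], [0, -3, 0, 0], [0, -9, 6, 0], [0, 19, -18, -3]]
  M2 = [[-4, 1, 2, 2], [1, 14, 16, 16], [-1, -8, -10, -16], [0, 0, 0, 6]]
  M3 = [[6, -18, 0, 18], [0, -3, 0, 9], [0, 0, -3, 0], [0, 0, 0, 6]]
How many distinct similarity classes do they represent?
2 classes: {M1, M2}, {M3}

Characteristic polynomials: χ_{M1} = (x - 6)^2(x + 3)^2, χ_{M2} = (x - 6)^2(x + 3)^2, χ_{M3} = (x - 6)^2(x + 3)^2.

{M1, M2}: invariant factors x - 6, (x - 6)(x + 3)^2.

{M3}: invariant factors (x - 6)(x + 3), (x - 6)(x + 3).

Matrices are similar if and only if their invariant-factor lists agree; the partition into similarity classes is {M1, M2}, {M3}.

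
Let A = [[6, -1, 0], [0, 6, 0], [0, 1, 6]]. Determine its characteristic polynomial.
χ_A(x) = (x - 6)^3

xI - A = [[x - 6, 1, 0], [0, x - 6, 0], [0, -1, x - 6]].

Expanding det(xI - A) along the first row:
det(xI - A) = + (x - 6)·det([[x - 6, 0], [-1, x - 6]]) - (1)·det([[0, 0], [0, x - 6]]) + (0)·det([[0, x - 6], [0, -1]]).

Evaluating gives χ_A(x) = x^3 - 18x^2 + 108x - 216 = (x - 6)^3.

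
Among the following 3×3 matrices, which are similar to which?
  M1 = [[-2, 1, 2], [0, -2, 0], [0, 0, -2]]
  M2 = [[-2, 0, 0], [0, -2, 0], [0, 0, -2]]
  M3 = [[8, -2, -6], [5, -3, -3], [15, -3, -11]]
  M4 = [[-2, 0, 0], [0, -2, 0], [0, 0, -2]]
2 classes: {M1, M3}, {M2, M4}

Characteristic polynomials: χ_{M1} = (x + 2)^3, χ_{M2} = (x + 2)^3, χ_{M3} = (x + 2)^3, χ_{M4} = (x + 2)^3.

{M1, M3}: invariant factors x + 2, (x + 2)^2.

{M2, M4}: invariant factors x + 2, x + 2, x + 2.

Matrices are similar if and only if their invariant-factor lists agree; the partition into similarity classes is {M1, M3}, {M2, M4}.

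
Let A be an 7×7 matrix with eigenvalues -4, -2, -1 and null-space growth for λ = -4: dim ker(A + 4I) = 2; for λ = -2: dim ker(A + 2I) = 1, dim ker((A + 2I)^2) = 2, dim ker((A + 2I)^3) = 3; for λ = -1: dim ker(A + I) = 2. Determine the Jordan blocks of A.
Jordan blocks: (-4, 1), (-4, 1), (-2, 3), (-1, 1), (-1, 1)

λ = -4: successive nullity increments [2] count blocks of size ≥ k; block sizes are [1, 1].
λ = -2: successive nullity increments [1, 1, 1] count blocks of size ≥ k; block sizes are [3].
λ = -1: successive nullity increments [2] count blocks of size ≥ k; block sizes are [1, 1].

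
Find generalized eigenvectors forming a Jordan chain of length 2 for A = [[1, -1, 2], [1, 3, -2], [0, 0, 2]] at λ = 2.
We seek v_1 ∈ ker((A - 2I)^2) \ ker(A - 2I), then set v_{i+1} = (A - 2I) v_i.

One such chain is v_1 = [[4, 1, 2]]^T, v_2 = [[-1, 1, 0]]^T. Check: (A - 2I) v_2 = [[0, 0, 0]]^T = 0.

v_1 = [[4, 1, 2]]^T, v_2 = [[-1, 1, 0]]^T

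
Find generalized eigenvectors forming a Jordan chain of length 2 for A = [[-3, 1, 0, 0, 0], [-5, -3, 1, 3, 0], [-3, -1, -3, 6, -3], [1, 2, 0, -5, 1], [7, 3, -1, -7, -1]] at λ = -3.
We seek v_1 ∈ ker((A + 3I)^2) \ ker(A + 3I), then set v_{i+1} = (A + 3I) v_i.

One such chain is v_1 = [[0, 0, 0, 0, 1]]^T, v_2 = [[0, 0, -3, 1, 2]]^T. Check: (A + 3I) v_2 = [[0, 0, 0, 0, 0]]^T = 0.

v_1 = [[0, 0, 0, 0, 1]]^T, v_2 = [[0, 0, -3, 1, 2]]^T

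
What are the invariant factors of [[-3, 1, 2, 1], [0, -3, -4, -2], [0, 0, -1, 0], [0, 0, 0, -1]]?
The Jordan structure of A has elementary divisors (x + 3)^2, (x + 1), (x + 1). Arranging the block sizes at each eigenvalue in decreasing order and taking row products gives the invariant factors.

Invariant factors (smallest first, each dividing the next): x + 1, (x + 1)(x + 3)^2.

Check: the last factor (x + 1)(x + 3)^2 is the minimal polynomial, and the product (x + 1)^2(x + 3)^2 is the characteristic polynomial.

x + 1, (x + 1)(x + 3)^2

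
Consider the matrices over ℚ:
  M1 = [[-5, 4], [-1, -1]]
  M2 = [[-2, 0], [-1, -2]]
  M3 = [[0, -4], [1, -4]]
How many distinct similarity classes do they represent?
2 classes: {M1}, {M2, M3}

Characteristic polynomials: χ_{M1} = (x + 3)^2, χ_{M2} = (x + 2)^2, χ_{M3} = (x + 2)^2.

{M1}: invariant factors (x + 3)^2.

{M2, M3}: invariant factors (x + 2)^2.

Matrices are similar if and only if their invariant-factor lists agree; the partition into similarity classes is {M1}, {M2, M3}.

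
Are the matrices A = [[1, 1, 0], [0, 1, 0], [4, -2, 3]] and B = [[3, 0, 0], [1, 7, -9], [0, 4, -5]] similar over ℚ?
Yes.

Two matrices over a field are similar if and only if they have the same invariant factors.

Both A and B have characteristic polynomial (x - 3)(x - 1)^2 and minimal polynomial (x - 3)(x - 1)^2. Computing further, both have invariant factors (x - 3)(x - 1)^2. Hence A and B are similar.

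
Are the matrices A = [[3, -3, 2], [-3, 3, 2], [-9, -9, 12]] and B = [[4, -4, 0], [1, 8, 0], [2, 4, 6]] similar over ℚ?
Two matrices over a field are similar if and only if they have the same invariant factors.

Both A and B have characteristic polynomial (x - 6)^3 and minimal polynomial (x - 6)^2. Computing further, both have invariant factors x - 6, (x - 6)^2. Hence A and B are similar.

Yes.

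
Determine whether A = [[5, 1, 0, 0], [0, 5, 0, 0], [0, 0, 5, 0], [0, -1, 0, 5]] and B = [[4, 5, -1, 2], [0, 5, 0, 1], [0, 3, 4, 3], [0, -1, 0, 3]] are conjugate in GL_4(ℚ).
trace(A) = 20 but trace(B) = 16. The trace is a similarity invariant, so A and B are not similar.

No.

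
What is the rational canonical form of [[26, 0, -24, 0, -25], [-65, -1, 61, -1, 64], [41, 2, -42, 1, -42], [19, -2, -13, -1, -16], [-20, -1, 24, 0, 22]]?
The invariant factors of A (the non-unit diagonal entries of the Smith normal form of xI - A over ℚ[x]) are (x - 3)^2(x - 1)^2(x + 4), each dividing the next. The characteristic polynomial is their product, (x - 3)^2(x - 1)^2(x + 4).

The rational canonical form is the block-diagonal matrix of companion matrices C(f_i):
R = [[0, 0, 0, 0, -36], [1, 0, 0, 0, 87], [0, 1, 0, 0, -64], [0, 0, 1, 0, 10], [0, 0, 0, 1, 4]].

R = [[0, 0, 0, 0, -36], [1, 0, 0, 0, 87], [0, 1, 0, 0, -64], [0, 0, 1, 0, 10], [0, 0, 0, 1, 4]]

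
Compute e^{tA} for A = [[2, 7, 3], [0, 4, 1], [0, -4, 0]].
A has Jordan form J = [[2, 1, 0], [0, 2, 1], [0, 0, 2]] with A = PJP^{-1}, so e^{tA} = P e^{tJ} P^{-1}.

For a Jordan block J_k(λ), e^{tJ_k(λ)} = e^{λt} · (I + tN + t^2 N^2/2! + ... + t^{k-1} N^{k-1}/(k-1)!) where N is the nilpotent superdiagonal part.

Assembling the blocks and conjugating back gives the entries of e^{tA} as shown above.

e^{tA} = [[e^{2*t}, t*(t + 7)*e^{2*t}, t*(t + 6)*e^{2*t}/2], [0, (2*t + 1)*e^{2*t}, t*e^{2*t}], [0, -4*t*e^{2*t}, (1 - 2*t)*e^{2*t}]]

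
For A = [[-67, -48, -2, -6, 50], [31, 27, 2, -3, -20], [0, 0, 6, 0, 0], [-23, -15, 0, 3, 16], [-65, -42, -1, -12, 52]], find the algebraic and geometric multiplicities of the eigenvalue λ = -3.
algebraic multiplicity 1, geometric multiplicity 1

The characteristic polynomial is (x - 6)^4(x + 3), so the factor x + 3 appears with exponent 1: the algebraic multiplicity is 1.

rank(A + 3I) = 4, so the eigenspace has dimension 5 - 4 = 1: the geometric multiplicity is 1.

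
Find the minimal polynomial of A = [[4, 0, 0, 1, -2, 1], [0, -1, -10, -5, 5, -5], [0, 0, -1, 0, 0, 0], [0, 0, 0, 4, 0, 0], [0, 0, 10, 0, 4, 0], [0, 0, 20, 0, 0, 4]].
m_A(x) = (x - 4)^2(x + 1)

The characteristic polynomial factors as (x - 4)^4(x + 1)^2. The minimal polynomial is ∏(x - λ)^{k_λ} where k_λ is the size of the largest Jordan block at λ.

For λ = -1: rank(A + I) = 4, and the largest Jordan block has size 1 (the smallest k with rank((A + I)^k) = rank((A + I)^(k+1))).
For λ = 4: rank(A - 4I) = 3, and the largest Jordan block has size 2 (the smallest k with rank((A - 4I)^k) = rank((A - 4I)^(k+1))).

So m_A(x) = (x - 4)^2(x + 1).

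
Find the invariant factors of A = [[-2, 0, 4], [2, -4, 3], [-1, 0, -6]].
(x + 4)^3

The Jordan structure of A has elementary divisors (x + 4)^3. Arranging the block sizes at each eigenvalue in decreasing order and taking row products gives the invariant factors.

Invariant factors (smallest first, each dividing the next): (x + 4)^3.

Check: the last factor (x + 4)^3 is the minimal polynomial, and the product (x + 4)^3 is the characteristic polynomial.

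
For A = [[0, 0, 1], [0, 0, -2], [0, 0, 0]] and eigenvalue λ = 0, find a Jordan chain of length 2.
We seek v_1 ∈ ker(A^2) \ ker(A), then set v_{i+1} = A v_i.

One such chain is v_1 = [[-1, 2, 1]]^T, v_2 = [[1, -2, 0]]^T. Check: A v_2 = [[0, 0, 0]]^T = 0.

v_1 = [[-1, 2, 1]]^T, v_2 = [[1, -2, 0]]^T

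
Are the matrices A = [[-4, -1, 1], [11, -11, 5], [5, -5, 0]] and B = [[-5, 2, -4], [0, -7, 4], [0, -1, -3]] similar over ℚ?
Both have characteristic polynomial (x + 5)^3, but the minimal polynomial of A is (x + 5)^3 while the minimal polynomial of B is (x + 5)^2. The minimal polynomial is a similarity invariant, so A and B are not similar.

No.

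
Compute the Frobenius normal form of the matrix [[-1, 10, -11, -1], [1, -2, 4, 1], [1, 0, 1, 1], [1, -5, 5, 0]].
R = [[0, 0, 0, 10], [1, 0, 0, 3], [0, 1, 0, -1], [0, 0, 1, -2]]

The invariant factors of A (the non-unit diagonal entries of the Smith normal form of xI - A over ℚ[x]) are (x + 2)(x^3 + x - 5), each dividing the next. The characteristic polynomial is their product, (x + 2)(x^3 + x - 5).

The rational canonical form is the block-diagonal matrix of companion matrices C(f_i):
R = [[0, 0, 0, 10], [1, 0, 0, 3], [0, 1, 0, -1], [0, 0, 1, -2]].

Note the characteristic polynomial does not split into linear factors over ℚ, so A has no Jordan form over ℚ; the rational canonical form exists over any field.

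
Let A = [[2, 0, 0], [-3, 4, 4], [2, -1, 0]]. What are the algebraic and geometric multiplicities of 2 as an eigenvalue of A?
The characteristic polynomial is (x - 2)^3, so the factor x - 2 appears with exponent 3: the algebraic multiplicity is 3.

rank(A - 2I) = 2, so the eigenspace has dimension 3 - 2 = 1: the geometric multiplicity is 1.

Since 1 < 3, A is not diagonalizable.

algebraic multiplicity 3, geometric multiplicity 1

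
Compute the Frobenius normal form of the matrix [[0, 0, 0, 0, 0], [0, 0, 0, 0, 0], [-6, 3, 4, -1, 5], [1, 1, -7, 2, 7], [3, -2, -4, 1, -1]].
The invariant factors of A (the non-unit diagonal entries of the Smith normal form of xI - A over ℚ[x]) are x, x(x - 2)^2(x - 1), each dividing the next. The characteristic polynomial is their product, x^2(x - 2)^2(x - 1).

The rational canonical form is the block-diagonal matrix of companion matrices C(f_i):
R = [[0, 0, 0, 0, 0], [0, 0, 0, 0, 0], [0, 1, 0, 0, 4], [0, 0, 1, 0, -8], [0, 0, 0, 1, 5]].

R = [[0, 0, 0, 0, 0], [0, 0, 0, 0, 0], [0, 1, 0, 0, 4], [0, 0, 1, 0, -8], [0, 0, 0, 1, 5]]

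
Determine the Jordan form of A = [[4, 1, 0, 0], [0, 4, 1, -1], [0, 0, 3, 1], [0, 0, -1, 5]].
The characteristic polynomial is det(xI - A) = (x - 4)^4, so the eigenvalues are 4 (algebraic multiplicity 4).

For λ = 4: rank(A - 4I) = 2, rank((A - 4I)^2) = 1, rank((A - 4I)^3) = 0. The eigenspace has dimension 4 - 2 = 2, so there are 2 Jordan blocks; the rank sequence gives block sizes [3, 1].

Assembling the blocks gives the Jordan form J above.

J = [[4, 1, 0, 0], [0, 4, 1, 0], [0, 0, 4, 0], [0, 0, 0, 4]]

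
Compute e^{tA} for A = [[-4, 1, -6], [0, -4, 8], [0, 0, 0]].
e^{tA} = [[e^{-4*t}, t*e^{-4*t}, (-2*t - e^{4*t} + 1)*e^{-4*t}], [0, e^{-4*t}, 2 - 2*e^{-4*t}], [0, 0, 1]]

A has Jordan form J = [[-4, 1, 0], [0, -4, 0], [0, 0, 0]] with A = PJP^{-1}, so e^{tA} = P e^{tJ} P^{-1}.

For a Jordan block J_k(λ), e^{tJ_k(λ)} = e^{λt} · (I + tN + t^2 N^2/2! + ... + t^{k-1} N^{k-1}/(k-1)!) where N is the nilpotent superdiagonal part.

Assembling the blocks and conjugating back gives the entries of e^{tA} as shown above.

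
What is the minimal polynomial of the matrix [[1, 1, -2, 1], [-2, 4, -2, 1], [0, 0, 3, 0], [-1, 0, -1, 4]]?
m_A(x) = (x - 3)^3

The characteristic polynomial factors as (x - 3)^4. The minimal polynomial is ∏(x - λ)^{k_λ} where k_λ is the size of the largest Jordan block at λ.

For λ = 3: rank(A - 3I) = 2, and the largest Jordan block has size 3 (the smallest k with rank((A - 3I)^k) = rank((A - 3I)^(k+1))).

So m_A(x) = (x - 3)^3.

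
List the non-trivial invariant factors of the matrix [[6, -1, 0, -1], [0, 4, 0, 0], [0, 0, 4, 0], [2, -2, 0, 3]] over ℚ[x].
x - 4, (x - 5)(x - 4)^2

The Jordan structure of A has elementary divisors (x - 4)^2, (x - 4), (x - 5). Arranging the block sizes at each eigenvalue in decreasing order and taking row products gives the invariant factors.

Invariant factors (smallest first, each dividing the next): x - 4, (x - 5)(x - 4)^2.

Check: the last factor (x - 5)(x - 4)^2 is the minimal polynomial, and the product (x - 5)(x - 4)^3 is the characteristic polynomial.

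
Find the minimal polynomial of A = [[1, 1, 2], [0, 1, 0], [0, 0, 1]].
The characteristic polynomial factors as (x - 1)^3. The minimal polynomial is ∏(x - λ)^{k_λ} where k_λ is the size of the largest Jordan block at λ.

For λ = 1: rank(A - I) = 1, and the largest Jordan block has size 2 (the smallest k with rank((A - I)^k) = rank((A - I)^(k+1))).

So m_A(x) = (x - 1)^2.

m_A(x) = (x - 1)^2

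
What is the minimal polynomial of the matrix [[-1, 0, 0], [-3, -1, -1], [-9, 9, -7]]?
The characteristic polynomial factors as (x + 1)(x + 4)^2. The minimal polynomial is ∏(x - λ)^{k_λ} where k_λ is the size of the largest Jordan block at λ.

For λ = -4: rank(A + 4I) = 2, and the largest Jordan block has size 2 (the smallest k with rank((A + 4I)^k) = rank((A + 4I)^(k+1))).
For λ = -1: rank(A + I) = 2, and the largest Jordan block has size 1 (the smallest k with rank((A + I)^k) = rank((A + I)^(k+1))).

So m_A(x) = (x + 1)(x + 4)^2.

m_A(x) = (x + 1)(x + 4)^2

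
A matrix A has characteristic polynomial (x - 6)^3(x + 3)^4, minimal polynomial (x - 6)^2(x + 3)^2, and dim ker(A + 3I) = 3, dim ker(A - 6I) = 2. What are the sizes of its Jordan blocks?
λ = -3: algebraic multiplicity 4 (exponent in χ_A), largest block size 2 (exponent in m_A), 3 blocks (geometric multiplicity). These force block sizes [2, 1, 1].
λ = 6: algebraic multiplicity 3 (exponent in χ_A), largest block size 2 (exponent in m_A), 2 blocks (geometric multiplicity). These force block sizes [2, 1].

Jordan blocks: (-3, 2), (-3, 1), (-3, 1), (6, 2), (6, 1)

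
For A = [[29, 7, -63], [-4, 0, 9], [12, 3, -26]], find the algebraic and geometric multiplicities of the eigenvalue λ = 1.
algebraic multiplicity 3, geometric multiplicity 2

The characteristic polynomial is (x - 1)^3, so the factor x - 1 appears with exponent 3: the algebraic multiplicity is 3.

rank(A - I) = 1, so the eigenspace has dimension 3 - 1 = 2: the geometric multiplicity is 2.

Since 2 < 3, A is not diagonalizable.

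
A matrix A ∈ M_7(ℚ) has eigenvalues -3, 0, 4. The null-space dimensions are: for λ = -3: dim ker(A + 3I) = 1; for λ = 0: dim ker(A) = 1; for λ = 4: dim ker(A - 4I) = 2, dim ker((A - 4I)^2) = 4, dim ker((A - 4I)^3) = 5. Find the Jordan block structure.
λ = -3: successive nullity increments [1] count blocks of size ≥ k; block sizes are [1].
λ = 0: successive nullity increments [1] count blocks of size ≥ k; block sizes are [1].
λ = 4: successive nullity increments [2, 2, 1] count blocks of size ≥ k; block sizes are [3, 2].

Jordan blocks: (-3, 1), (0, 1), (4, 3), (4, 2)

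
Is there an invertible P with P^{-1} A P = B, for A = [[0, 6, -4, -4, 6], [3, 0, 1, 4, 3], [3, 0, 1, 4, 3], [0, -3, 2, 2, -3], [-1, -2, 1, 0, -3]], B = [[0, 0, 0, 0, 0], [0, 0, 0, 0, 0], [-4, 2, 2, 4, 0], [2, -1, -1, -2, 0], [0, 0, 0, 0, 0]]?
No.

Both have characteristic polynomial x^5 and minimal polynomial x^2. But rank(A) = 2 for A while rank(B) = 1 for B, so the number of Jordan blocks at λ = 0 differs. A and B are not similar.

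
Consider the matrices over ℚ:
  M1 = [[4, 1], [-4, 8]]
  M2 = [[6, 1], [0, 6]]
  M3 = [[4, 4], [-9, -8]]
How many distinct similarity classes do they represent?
2 classes: {M1, M2}, {M3}

Characteristic polynomials: χ_{M1} = (x - 6)^2, χ_{M2} = (x - 6)^2, χ_{M3} = (x + 2)^2.

{M1, M2}: invariant factors (x - 6)^2.

{M3}: invariant factors (x + 2)^2.

Matrices are similar if and only if their invariant-factor lists agree; the partition into similarity classes is {M1, M2}, {M3}.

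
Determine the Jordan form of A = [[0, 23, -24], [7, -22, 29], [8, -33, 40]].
The characteristic polynomial is det(xI - A) = (x - 6)^3, so the eigenvalues are 6 (algebraic multiplicity 3).

For λ = 6: rank(A - 6I) = 2, rank((A - 6I)^2) = 1, rank((A - 6I)^3) = 0. The eigenspace has dimension 3 - 2 = 1, so there is 1 Jordan block; the rank sequence gives block sizes [3].

Assembling the blocks gives the Jordan form J above.

J = [[6, 1, 0], [0, 6, 1], [0, 0, 6]]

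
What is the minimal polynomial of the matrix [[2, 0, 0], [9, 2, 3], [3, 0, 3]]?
The characteristic polynomial factors as (x - 3)(x - 2)^2. The minimal polynomial is ∏(x - λ)^{k_λ} where k_λ is the size of the largest Jordan block at λ.

For λ = 2: rank(A - 2I) = 1, and the largest Jordan block has size 1 (the smallest k with rank((A - 2I)^k) = rank((A - 2I)^(k+1))).
For λ = 3: rank(A - 3I) = 2, and the largest Jordan block has size 1 (the smallest k with rank((A - 3I)^k) = rank((A - 3I)^(k+1))).

So m_A(x) = (x - 3)(x - 2).

m_A(x) = (x - 3)(x - 2)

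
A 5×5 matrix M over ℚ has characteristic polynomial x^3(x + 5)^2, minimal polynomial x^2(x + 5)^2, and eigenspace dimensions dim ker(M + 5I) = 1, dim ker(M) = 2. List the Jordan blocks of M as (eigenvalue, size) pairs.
Jordan blocks: (-5, 2), (0, 2), (0, 1)

λ = -5: algebraic multiplicity 2 (exponent in χ_M), largest block size 2 (exponent in m_M), 1 block (geometric multiplicity). This forces block sizes [2].
λ = 0: algebraic multiplicity 3 (exponent in χ_M), largest block size 2 (exponent in m_M), 2 blocks (geometric multiplicity). These force block sizes [2, 1].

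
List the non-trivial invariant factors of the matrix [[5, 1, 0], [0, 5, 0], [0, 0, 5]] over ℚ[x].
The Jordan structure of A has elementary divisors (x - 5)^2, (x - 5). Arranging the block sizes at each eigenvalue in decreasing order and taking row products gives the invariant factors.

Invariant factors (smallest first, each dividing the next): x - 5, (x - 5)^2.

Check: the last factor (x - 5)^2 is the minimal polynomial, and the product (x - 5)^3 is the characteristic polynomial.

x - 5, (x - 5)^2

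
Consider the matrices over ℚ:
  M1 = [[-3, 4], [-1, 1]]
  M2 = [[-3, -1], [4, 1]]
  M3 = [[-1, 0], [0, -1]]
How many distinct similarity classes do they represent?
2 classes: {M1, M2}, {M3}

Characteristic polynomials: χ_{M1} = (x + 1)^2, χ_{M2} = (x + 1)^2, χ_{M3} = (x + 1)^2.

{M1, M2}: invariant factors (x + 1)^2.

{M3}: invariant factors x + 1, x + 1.

Matrices are similar if and only if their invariant-factor lists agree; the partition into similarity classes is {M1, M2}, {M3}.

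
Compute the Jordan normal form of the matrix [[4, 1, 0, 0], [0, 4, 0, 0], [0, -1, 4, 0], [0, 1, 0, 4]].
J = [[4, 1, 0, 0], [0, 4, 0, 0], [0, 0, 4, 0], [0, 0, 0, 4]]

The characteristic polynomial is det(xI - A) = (x - 4)^4, so the eigenvalues are 4 (algebraic multiplicity 4).

For λ = 4: rank(A - 4I) = 1, rank((A - 4I)^2) = 0. The eigenspace has dimension 4 - 1 = 3, so there are 3 Jordan blocks; the rank sequence gives block sizes [2, 1, 1].

Assembling the blocks gives the Jordan form J above.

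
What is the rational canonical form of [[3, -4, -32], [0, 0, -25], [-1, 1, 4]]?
The invariant factors of A (the non-unit diagonal entries of the Smith normal form of xI - A over ℚ[x]) are (x - 5)(x^2 - 2x - 5), each dividing the next. The characteristic polynomial is their product, (x - 5)(x^2 - 2x - 5).

The rational canonical form is the block-diagonal matrix of companion matrices C(f_i):
R = [[0, 0, -25], [1, 0, -5], [0, 1, 7]].

Note the characteristic polynomial does not split into linear factors over ℚ, so A has no Jordan form over ℚ; the rational canonical form exists over any field.

R = [[0, 0, -25], [1, 0, -5], [0, 1, 7]]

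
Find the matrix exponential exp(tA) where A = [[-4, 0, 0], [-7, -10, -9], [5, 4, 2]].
e^{tA} = [[e^{-4*t}, 0, 0], [t*(-3*t - 14)*e^{-4*t}/2, (1 - 6*t)*e^{-4*t}, -9*t*e^{-4*t}], [t*(t + 5)*e^{-4*t}, 4*t*e^{-4*t}, (6*t + 1)*e^{-4*t}]]

A has Jordan form J = [[-4, 1, 0], [0, -4, 1], [0, 0, -4]] with A = PJP^{-1}, so e^{tA} = P e^{tJ} P^{-1}.

For a Jordan block J_k(λ), e^{tJ_k(λ)} = e^{λt} · (I + tN + t^2 N^2/2! + ... + t^{k-1} N^{k-1}/(k-1)!) where N is the nilpotent superdiagonal part.

Assembling the blocks and conjugating back gives the entries of e^{tA} as shown above.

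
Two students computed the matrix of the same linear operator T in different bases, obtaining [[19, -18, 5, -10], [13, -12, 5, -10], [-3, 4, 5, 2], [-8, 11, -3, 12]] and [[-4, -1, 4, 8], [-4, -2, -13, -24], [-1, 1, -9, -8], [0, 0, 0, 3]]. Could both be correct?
No.

trace(A) = 24 but trace(B) = -12. The trace is a similarity invariant, so A and B are not similar.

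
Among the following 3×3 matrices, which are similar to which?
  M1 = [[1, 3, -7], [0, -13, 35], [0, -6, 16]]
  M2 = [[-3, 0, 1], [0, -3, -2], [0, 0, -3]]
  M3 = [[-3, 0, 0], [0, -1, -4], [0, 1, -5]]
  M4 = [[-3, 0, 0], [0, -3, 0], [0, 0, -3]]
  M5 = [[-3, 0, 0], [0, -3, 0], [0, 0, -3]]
3 classes: {M1}, {M2, M3}, {M4, M5}

Characteristic polynomials: χ_{M1} = (x - 2)(x - 1)^2, χ_{M2} = (x + 3)^3, χ_{M3} = (x + 3)^3, χ_{M4} = (x + 3)^3, χ_{M5} = (x + 3)^3.

{M1}: invariant factors (x - 2)(x - 1)^2.

{M2, M3}: invariant factors x + 3, (x + 3)^2.

{M4, M5}: invariant factors x + 3, x + 3, x + 3.

Matrices are similar if and only if their invariant-factor lists agree; the partition into similarity classes is {M1}, {M2, M3}, {M4, M5}.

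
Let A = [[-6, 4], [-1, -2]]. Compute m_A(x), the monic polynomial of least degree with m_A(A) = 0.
m_A(x) = (x + 4)^2

The characteristic polynomial factors as (x + 4)^2. The minimal polynomial is ∏(x - λ)^{k_λ} where k_λ is the size of the largest Jordan block at λ.

For λ = -4: rank(A + 4I) = 1, and the largest Jordan block has size 2 (the smallest k with rank((A + 4I)^k) = rank((A + 4I)^(k+1))).

So m_A(x) = (x + 4)^2.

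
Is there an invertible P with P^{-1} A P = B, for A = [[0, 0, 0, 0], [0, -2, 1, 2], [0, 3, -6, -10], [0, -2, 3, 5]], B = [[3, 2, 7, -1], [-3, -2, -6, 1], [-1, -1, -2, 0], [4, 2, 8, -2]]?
Two matrices over a field are similar if and only if they have the same invariant factors.

Both A and B have characteristic polynomial x(x + 1)^3 and minimal polynomial x(x + 1)^3. Computing further, both have invariant factors x(x + 1)^3. Hence A and B are similar.

Yes.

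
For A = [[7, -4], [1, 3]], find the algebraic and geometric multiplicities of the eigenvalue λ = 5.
The characteristic polynomial is (x - 5)^2, so the factor x - 5 appears with exponent 2: the algebraic multiplicity is 2.

rank(A - 5I) = 1, so the eigenspace has dimension 2 - 1 = 1: the geometric multiplicity is 1.

Since 1 < 2, A is not diagonalizable.

algebraic multiplicity 2, geometric multiplicity 1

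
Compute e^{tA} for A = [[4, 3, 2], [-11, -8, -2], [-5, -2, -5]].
e^{tA} = [[(3*t^2 + 7*t + 1)*e^{-3*t}, t*(t + 3)*e^{-3*t}, 2*t*(t + 1)*e^{-3*t}], [t*(-6*t - 11)*e^{-3*t}, (-2*t^2 - 5*t + 1)*e^{-3*t}, -2*t*(2*t + 1)*e^{-3*t}], [t*(-3*t - 10)*e^{-3*t}/2, t*(-t - 4)*e^{-3*t}/2, (-t^2 - 2*t + 1)*e^{-3*t}]]

A has Jordan form J = [[-3, 1, 0], [0, -3, 1], [0, 0, -3]] with A = PJP^{-1}, so e^{tA} = P e^{tJ} P^{-1}.

For a Jordan block J_k(λ), e^{tJ_k(λ)} = e^{λt} · (I + tN + t^2 N^2/2! + ... + t^{k-1} N^{k-1}/(k-1)!) where N is the nilpotent superdiagonal part.

Assembling the blocks and conjugating back gives the entries of e^{tA} as shown above.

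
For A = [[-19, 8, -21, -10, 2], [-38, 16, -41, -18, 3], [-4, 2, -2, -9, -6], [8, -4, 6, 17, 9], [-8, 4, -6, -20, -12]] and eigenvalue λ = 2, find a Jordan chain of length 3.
v_1 = [[0, 1, 1, -1, 1]]^T, v_2 = [[-1, -6, 1, -4, 4]]^T, v_3 = [[0, -3, 0, -2, 2]]^T

We seek v_1 ∈ ker((A - 2I)^3) \ ker((A - 2I)^2), then set v_{i+1} = (A - 2I) v_i.

One such chain is v_1 = [[0, 1, 1, -1, 1]]^T, v_2 = [[-1, -6, 1, -4, 4]]^T, v_3 = [[0, -3, 0, -2, 2]]^T. Check: (A - 2I) v_3 = [[0, 0, 0, 0, 0]]^T = 0.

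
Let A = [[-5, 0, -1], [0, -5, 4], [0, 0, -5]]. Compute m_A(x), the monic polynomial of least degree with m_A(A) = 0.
m_A(x) = (x + 5)^2

The characteristic polynomial factors as (x + 5)^3. The minimal polynomial is ∏(x - λ)^{k_λ} where k_λ is the size of the largest Jordan block at λ.

For λ = -5: rank(A + 5I) = 1, and the largest Jordan block has size 2 (the smallest k with rank((A + 5I)^k) = rank((A + 5I)^(k+1))).

So m_A(x) = (x + 5)^2.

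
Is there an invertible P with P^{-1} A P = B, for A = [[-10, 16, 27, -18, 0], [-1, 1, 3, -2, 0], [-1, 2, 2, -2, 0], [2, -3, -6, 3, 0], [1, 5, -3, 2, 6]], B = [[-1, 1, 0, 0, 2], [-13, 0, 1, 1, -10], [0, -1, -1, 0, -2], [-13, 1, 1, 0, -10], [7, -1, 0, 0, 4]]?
Yes.

Two matrices over a field are similar if and only if they have the same invariant factors.

Both A and B have characteristic polynomial (x - 6)(x + 1)^4 and minimal polynomial (x - 6)(x + 1)^3. Computing further, both have invariant factors x + 1, (x - 6)(x + 1)^3. Hence A and B are similar.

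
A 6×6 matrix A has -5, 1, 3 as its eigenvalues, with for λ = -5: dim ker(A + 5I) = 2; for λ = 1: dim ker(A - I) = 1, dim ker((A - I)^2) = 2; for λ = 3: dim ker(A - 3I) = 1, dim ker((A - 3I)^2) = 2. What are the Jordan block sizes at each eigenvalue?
Jordan blocks: (-5, 1), (-5, 1), (1, 2), (3, 2)

λ = -5: successive nullity increments [2] count blocks of size ≥ k; block sizes are [1, 1].
λ = 1: successive nullity increments [1, 1] count blocks of size ≥ k; block sizes are [2].
λ = 3: successive nullity increments [1, 1] count blocks of size ≥ k; block sizes are [2].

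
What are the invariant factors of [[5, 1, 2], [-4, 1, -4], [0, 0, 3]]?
The Jordan structure of A has elementary divisors (x - 3)^2, (x - 3). Arranging the block sizes at each eigenvalue in decreasing order and taking row products gives the invariant factors.

Invariant factors (smallest first, each dividing the next): x - 3, (x - 3)^2.

Check: the last factor (x - 3)^2 is the minimal polynomial, and the product (x - 3)^3 is the characteristic polynomial.

x - 3, (x - 3)^2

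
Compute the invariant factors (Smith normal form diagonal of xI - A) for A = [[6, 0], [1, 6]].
(x - 6)^2

The Jordan structure of A has elementary divisors (x - 6)^2. Arranging the block sizes at each eigenvalue in decreasing order and taking row products gives the invariant factors.

Invariant factors (smallest first, each dividing the next): (x - 6)^2.

Check: the last factor (x - 6)^2 is the minimal polynomial, and the product (x - 6)^2 is the characteristic polynomial.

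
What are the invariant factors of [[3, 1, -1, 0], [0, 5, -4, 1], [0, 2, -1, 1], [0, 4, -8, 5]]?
The Jordan structure of A has elementary divisors (x - 3)^2, (x - 3)^2. Arranging the block sizes at each eigenvalue in decreasing order and taking row products gives the invariant factors.

Invariant factors (smallest first, each dividing the next): (x - 3)^2, (x - 3)^2.

Check: the last factor (x - 3)^2 is the minimal polynomial, and the product (x - 3)^4 is the characteristic polynomial.

(x - 3)^2, (x - 3)^2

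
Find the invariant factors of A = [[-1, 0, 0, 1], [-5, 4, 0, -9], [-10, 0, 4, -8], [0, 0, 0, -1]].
The Jordan structure of A has elementary divisors (x + 1)^2, (x - 4), (x - 4). Arranging the block sizes at each eigenvalue in decreasing order and taking row products gives the invariant factors.

Invariant factors (smallest first, each dividing the next): x - 4, (x - 4)(x + 1)^2.

Check: the last factor (x - 4)(x + 1)^2 is the minimal polynomial, and the product (x - 4)^2(x + 1)^2 is the characteristic polynomial.

x - 4, (x - 4)(x + 1)^2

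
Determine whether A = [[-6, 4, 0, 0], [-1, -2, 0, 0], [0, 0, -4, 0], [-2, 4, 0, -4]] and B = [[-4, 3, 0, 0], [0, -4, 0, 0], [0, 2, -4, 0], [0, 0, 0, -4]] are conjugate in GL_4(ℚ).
Yes.

Two matrices over a field are similar if and only if they have the same invariant factors.

Both A and B have characteristic polynomial (x + 4)^4 and minimal polynomial (x + 4)^2. Computing further, both have invariant factors x + 4, x + 4, (x + 4)^2. Hence A and B are similar.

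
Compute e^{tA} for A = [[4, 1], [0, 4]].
A has Jordan form J = [[4, 1], [0, 4]] with A = PJP^{-1}, so e^{tA} = P e^{tJ} P^{-1}.

For a Jordan block J_k(λ), e^{tJ_k(λ)} = e^{λt} · (I + tN + t^2 N^2/2! + ... + t^{k-1} N^{k-1}/(k-1)!) where N is the nilpotent superdiagonal part.

Assembling the blocks and conjugating back gives the entries of e^{tA} as shown above.

e^{tA} = [[e^{4*t}, t*e^{4*t}], [0, e^{4*t}]]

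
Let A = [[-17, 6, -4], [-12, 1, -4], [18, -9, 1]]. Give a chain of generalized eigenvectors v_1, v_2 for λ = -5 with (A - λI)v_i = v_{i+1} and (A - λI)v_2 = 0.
We seek v_1 ∈ ker((A + 5I)^2) \ ker(A + 5I), then set v_{i+1} = (A + 5I) v_i.

One such chain is v_1 = [[2, 1, -5]]^T, v_2 = [[2, 2, -3]]^T. Check: (A + 5I) v_2 = [[0, 0, 0]]^T = 0.

v_1 = [[2, 1, -5]]^T, v_2 = [[2, 2, -3]]^T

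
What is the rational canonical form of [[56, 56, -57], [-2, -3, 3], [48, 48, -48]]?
R = [[0, 0, -48], [1, 0, 8], [0, 1, 5]]

The invariant factors of A (the non-unit diagonal entries of the Smith normal form of xI - A over ℚ[x]) are (x - 4)^2(x + 3), each dividing the next. The characteristic polynomial is their product, (x - 4)^2(x + 3).

The rational canonical form is the block-diagonal matrix of companion matrices C(f_i):
R = [[0, 0, -48], [1, 0, 8], [0, 1, 5]].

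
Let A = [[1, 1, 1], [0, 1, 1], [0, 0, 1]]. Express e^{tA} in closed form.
e^{tA} = [[e^{t}, t*e^{t}, t*(t + 2)*e^{t}/2], [0, e^{t}, t*e^{t}], [0, 0, e^{t}]]

A has Jordan form J = [[1, 1, 0], [0, 1, 1], [0, 0, 1]] with A = PJP^{-1}, so e^{tA} = P e^{tJ} P^{-1}.

For a Jordan block J_k(λ), e^{tJ_k(λ)} = e^{λt} · (I + tN + t^2 N^2/2! + ... + t^{k-1} N^{k-1}/(k-1)!) where N is the nilpotent superdiagonal part.

Assembling the blocks and conjugating back gives the entries of e^{tA} as shown above.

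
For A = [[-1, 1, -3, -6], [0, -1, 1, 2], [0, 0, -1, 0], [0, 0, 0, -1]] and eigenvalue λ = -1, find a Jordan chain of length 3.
We seek v_1 ∈ ker((A + I)^3) \ ker((A + I)^2), then set v_{i+1} = (A + I) v_i.

One such chain is v_1 = [[-2, 2, 1, 0]]^T, v_2 = [[-1, 1, 0, 0]]^T, v_3 = [[1, 0, 0, 0]]^T. Check: (A + I) v_3 = [[0, 0, 0, 0]]^T = 0.

v_1 = [[-2, 2, 1, 0]]^T, v_2 = [[-1, 1, 0, 0]]^T, v_3 = [[1, 0, 0, 0]]^T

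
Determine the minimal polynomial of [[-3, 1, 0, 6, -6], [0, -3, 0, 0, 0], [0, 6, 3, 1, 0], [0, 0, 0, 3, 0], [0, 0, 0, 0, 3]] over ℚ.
m_A(x) = (x - 3)^2(x + 3)^2

The characteristic polynomial factors as (x - 3)^3(x + 3)^2. The minimal polynomial is ∏(x - λ)^{k_λ} where k_λ is the size of the largest Jordan block at λ.

For λ = -3: rank(A + 3I) = 4, and the largest Jordan block has size 2 (the smallest k with rank((A + 3I)^k) = rank((A + 3I)^(k+1))).
For λ = 3: rank(A - 3I) = 3, and the largest Jordan block has size 2 (the smallest k with rank((A - 3I)^k) = rank((A - 3I)^(k+1))).

So m_A(x) = (x - 3)^2(x + 3)^2.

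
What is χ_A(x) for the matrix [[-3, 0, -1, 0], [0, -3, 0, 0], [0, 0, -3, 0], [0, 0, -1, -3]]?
xI - A = [[x + 3, 0, 1, 0], [0, x + 3, 0, 0], [0, 0, x + 3, 0], [0, 0, 1, x + 3]].

Expanding det(xI - A) along the first row:
det(xI - A) = + (x + 3)·det([[x + 3, 0, 0], [0, x + 3, 0], [0, 1, x + 3]]) - (0)·det([[0, 0, 0], [0, x + 3, 0], [0, 1, x + 3]]) + (1)·det([[0, x + 3, 0], [0, 0, 0], [0, 0, x + 3]]) - (0)·det([[0, x + 3, 0], [0, 0, x + 3], [0, 0, 1]]).

Evaluating gives χ_A(x) = x^4 + 12x^3 + 54x^2 + 108x + 81 = (x + 3)^4.

χ_A(x) = (x + 3)^4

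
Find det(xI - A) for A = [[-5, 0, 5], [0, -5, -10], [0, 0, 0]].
xI - A = [[x + 5, 0, -5], [0, x + 5, 10], [0, 0, x]].

Expanding det(xI - A) along the first row:
det(xI - A) = + (x + 5)·det([[x + 5, 10], [0, x]]) - (0)·det([[0, 10], [0, x]]) + (-5)·det([[0, x + 5], [0, 0]]).

Evaluating gives χ_A(x) = x^3 + 10x^2 + 25x = x(x + 5)^2.

χ_A(x) = x(x + 5)^2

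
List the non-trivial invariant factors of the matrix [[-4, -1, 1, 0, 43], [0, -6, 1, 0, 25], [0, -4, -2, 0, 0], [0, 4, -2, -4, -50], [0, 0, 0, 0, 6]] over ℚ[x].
The Jordan structure of A has elementary divisors (x + 4)^3, (x + 4), (x - 6). Arranging the block sizes at each eigenvalue in decreasing order and taking row products gives the invariant factors.

Invariant factors (smallest first, each dividing the next): x + 4, (x - 6)(x + 4)^3.

Check: the last factor (x - 6)(x + 4)^3 is the minimal polynomial, and the product (x - 6)(x + 4)^4 is the characteristic polynomial.

x + 4, (x - 6)(x + 4)^3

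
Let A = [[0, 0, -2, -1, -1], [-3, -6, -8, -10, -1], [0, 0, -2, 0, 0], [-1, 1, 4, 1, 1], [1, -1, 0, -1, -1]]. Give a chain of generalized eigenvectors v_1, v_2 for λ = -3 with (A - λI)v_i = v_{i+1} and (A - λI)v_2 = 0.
v_1 = [[0, 1, 0, 0, 0]]^T, v_2 = [[0, -3, 0, 1, -1]]^T

We seek v_1 ∈ ker((A + 3I)^2) \ ker(A + 3I), then set v_{i+1} = (A + 3I) v_i.

One such chain is v_1 = [[0, 1, 0, 0, 0]]^T, v_2 = [[0, -3, 0, 1, -1]]^T. Check: (A + 3I) v_2 = [[0, 0, 0, 0, 0]]^T = 0.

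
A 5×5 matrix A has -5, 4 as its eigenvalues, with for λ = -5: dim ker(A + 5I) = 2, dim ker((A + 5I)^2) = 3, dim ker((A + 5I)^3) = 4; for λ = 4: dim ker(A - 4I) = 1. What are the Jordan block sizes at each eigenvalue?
Jordan blocks: (-5, 3), (-5, 1), (4, 1)

λ = -5: successive nullity increments [2, 1, 1] count blocks of size ≥ k; block sizes are [3, 1].
λ = 4: successive nullity increments [1] count blocks of size ≥ k; block sizes are [1].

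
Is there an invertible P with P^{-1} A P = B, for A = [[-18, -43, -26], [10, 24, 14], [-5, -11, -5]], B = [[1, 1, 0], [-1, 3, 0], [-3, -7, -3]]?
Two matrices over a field are similar if and only if they have the same invariant factors.

Both A and B have characteristic polynomial (x - 2)^2(x + 3) and minimal polynomial (x - 2)^2(x + 3). Computing further, both have invariant factors (x - 2)^2(x + 3). Hence A and B are similar.

Yes.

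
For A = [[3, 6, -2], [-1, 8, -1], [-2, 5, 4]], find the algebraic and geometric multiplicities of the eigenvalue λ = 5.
The characteristic polynomial is (x - 5)^3, so the factor x - 5 appears with exponent 3: the algebraic multiplicity is 3.

rank(A - 5I) = 2, so the eigenspace has dimension 3 - 2 = 1: the geometric multiplicity is 1.

Since 1 < 3, A is not diagonalizable.

algebraic multiplicity 3, geometric multiplicity 1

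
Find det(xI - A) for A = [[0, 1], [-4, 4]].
χ_A(x) = (x - 2)^2

xI - A = [[x, -1], [4, x - 4]].

Expanding det(xI - A) along the first row:
det(xI - A) = + (x)·det([[x - 4]]) - (-1)·det([[4]]).

Evaluating gives χ_A(x) = x^2 - 4x + 4 = (x - 2)^2.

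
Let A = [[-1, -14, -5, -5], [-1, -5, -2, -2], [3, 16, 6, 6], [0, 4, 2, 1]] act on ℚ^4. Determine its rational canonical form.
R = [[0, 0, 0, 3], [1, 0, 0, -5], [0, 1, 0, 2], [0, 0, 1, 1]]

The invariant factors of A (the non-unit diagonal entries of the Smith normal form of xI - A over ℚ[x]) are (x - 1)(x^3 - 2x + 3), each dividing the next. The characteristic polynomial is their product, (x - 1)(x^3 - 2x + 3).

The rational canonical form is the block-diagonal matrix of companion matrices C(f_i):
R = [[0, 0, 0, 3], [1, 0, 0, -5], [0, 1, 0, 2], [0, 0, 1, 1]].

Note the characteristic polynomial does not split into linear factors over ℚ, so A has no Jordan form over ℚ; the rational canonical form exists over any field.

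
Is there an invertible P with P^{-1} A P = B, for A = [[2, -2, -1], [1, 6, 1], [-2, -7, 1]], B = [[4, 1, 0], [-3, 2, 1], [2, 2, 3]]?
Yes.

Two matrices over a field are similar if and only if they have the same invariant factors.

Both A and B have characteristic polynomial (x - 3)^3 and minimal polynomial (x - 3)^3. Computing further, both have invariant factors (x - 3)^3. Hence A and B are similar.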